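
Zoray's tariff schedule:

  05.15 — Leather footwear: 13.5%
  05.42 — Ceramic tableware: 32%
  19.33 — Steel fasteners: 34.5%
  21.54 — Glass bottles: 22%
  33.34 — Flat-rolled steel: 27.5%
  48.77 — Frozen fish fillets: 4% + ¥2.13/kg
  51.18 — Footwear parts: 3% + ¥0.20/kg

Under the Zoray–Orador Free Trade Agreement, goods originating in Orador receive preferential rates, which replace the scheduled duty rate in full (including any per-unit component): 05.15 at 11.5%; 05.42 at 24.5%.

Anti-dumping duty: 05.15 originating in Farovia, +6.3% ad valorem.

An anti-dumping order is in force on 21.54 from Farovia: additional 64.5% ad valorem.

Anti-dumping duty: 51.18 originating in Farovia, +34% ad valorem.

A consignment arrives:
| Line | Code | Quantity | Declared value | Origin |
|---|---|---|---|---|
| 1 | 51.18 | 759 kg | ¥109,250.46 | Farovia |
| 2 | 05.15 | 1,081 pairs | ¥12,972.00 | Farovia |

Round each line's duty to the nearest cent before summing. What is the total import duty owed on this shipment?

Line 1 (51.18, Farovia, 759 kg, ¥109,250.46):
Base rate for 51.18 is 3% + ¥0.20/kg.
Additional duty on 51.18 from Farovia: +34%. Applied ad valorem rate: 3% + 34% = 37%.
Duty = ¥109,250.46 × 37% + 759 × ¥0.20 = ¥40,574.47.
Line 2 (05.15, Farovia, 1,081 pairs, ¥12,972.00):
Base rate for 05.15 is 13.5%.
05.15 has an FTA preferential rate, but origin Farovia is not Orador; base rate stands.
Additional duty on 05.15 from Farovia: +6.3%. Applied ad valorem rate: 13.5% + 6.3% = 19.8%.
Duty = ¥12,972.00 × 19.8% = ¥2,568.46.
Total = ¥40,574.47 + ¥2,568.46 = ¥43,142.93.

¥43,142.93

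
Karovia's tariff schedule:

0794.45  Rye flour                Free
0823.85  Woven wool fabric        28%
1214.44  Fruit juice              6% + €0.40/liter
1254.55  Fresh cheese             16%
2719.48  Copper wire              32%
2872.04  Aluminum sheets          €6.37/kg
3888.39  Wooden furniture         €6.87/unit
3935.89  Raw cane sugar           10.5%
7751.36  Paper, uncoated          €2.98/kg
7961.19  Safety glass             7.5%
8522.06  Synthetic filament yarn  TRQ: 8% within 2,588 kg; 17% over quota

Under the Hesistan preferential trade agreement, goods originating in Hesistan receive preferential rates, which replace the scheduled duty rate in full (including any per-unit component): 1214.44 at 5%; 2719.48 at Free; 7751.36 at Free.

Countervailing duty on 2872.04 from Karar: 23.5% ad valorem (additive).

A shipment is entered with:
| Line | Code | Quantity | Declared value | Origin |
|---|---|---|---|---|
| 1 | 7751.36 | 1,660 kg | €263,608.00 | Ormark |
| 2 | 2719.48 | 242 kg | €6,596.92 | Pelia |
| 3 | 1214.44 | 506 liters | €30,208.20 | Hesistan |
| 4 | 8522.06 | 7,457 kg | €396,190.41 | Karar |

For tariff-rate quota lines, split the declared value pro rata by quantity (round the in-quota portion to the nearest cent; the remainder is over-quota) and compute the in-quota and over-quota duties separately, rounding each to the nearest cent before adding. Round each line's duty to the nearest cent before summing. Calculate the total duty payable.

€63,545.55

Line 1 (7751.36, Ormark, 1,660 kg, €263,608.00):
Base rate for 7751.36 is €2.98/kg.
7751.36 has an FTA preferential rate, but origin Ormark is not Hesistan; base rate stands.
Duty = 1,660 × €2.98 = €4,946.80.
Line 2 (2719.48, Pelia, 242 kg, €6,596.92):
Base rate for 2719.48 is 32%.
2719.48 has an FTA preferential rate, but origin Pelia is not Hesistan; base rate stands.
Duty = €6,596.92 × 32% = €2,111.01.
Line 3 (1214.44, Hesistan, 506 liters, €30,208.20):
Base rate for 1214.44 is 6% + €0.40/liter.
Origin Hesistan qualifies under the Karovia–Hesistan agreement and 1214.44 is covered: preferential rate 5% applies instead.
Duty = €30,208.20 × 5% = €1,510.41.
Line 4 (8522.06, Karar, 7,457 kg, €396,190.41):
Code 8522.06 is under a tariff-rate quota (threshold 2,588 kg). In-quota: 2,588 kg at 8%; over-quota: 4,869 kg at 17%.
Pro-rata value split: in-quota = €396,190.41 × 2,588/7,457 = €137,500.44; over-quota = €396,190.41 − €137,500.44 = €258,689.97.
In-quota duty = €137,500.44 × 8% = €11,000.04. Over-quota duty = €258,689.97 × 17% = €43,977.29.
Line duty = €11,000.04 + €43,977.29 = €54,977.33.
Total = €4,946.80 + €2,111.01 + €1,510.41 + €54,977.33 = €63,545.55.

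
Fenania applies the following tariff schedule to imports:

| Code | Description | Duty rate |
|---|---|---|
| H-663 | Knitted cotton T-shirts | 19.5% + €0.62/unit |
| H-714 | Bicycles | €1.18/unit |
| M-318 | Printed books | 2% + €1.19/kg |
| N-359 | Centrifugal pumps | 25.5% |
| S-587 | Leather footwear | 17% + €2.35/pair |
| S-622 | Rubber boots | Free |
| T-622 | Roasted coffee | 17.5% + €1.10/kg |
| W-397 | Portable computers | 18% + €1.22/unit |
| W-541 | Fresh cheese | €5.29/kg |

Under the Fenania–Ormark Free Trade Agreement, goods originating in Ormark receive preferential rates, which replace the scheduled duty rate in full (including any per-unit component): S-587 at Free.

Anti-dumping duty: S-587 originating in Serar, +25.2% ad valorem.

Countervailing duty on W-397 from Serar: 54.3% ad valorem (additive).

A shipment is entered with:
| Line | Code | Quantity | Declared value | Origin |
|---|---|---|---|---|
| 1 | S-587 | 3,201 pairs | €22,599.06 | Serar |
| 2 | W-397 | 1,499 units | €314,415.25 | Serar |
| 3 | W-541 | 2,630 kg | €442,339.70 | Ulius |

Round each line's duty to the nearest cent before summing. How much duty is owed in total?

Line 1 (S-587, Serar, 3,201 pairs, €22,599.06):
Base rate for S-587 is 17% + €2.35/pair.
S-587 has an FTA preferential rate, but origin Serar is not Ormark; base rate stands.
Additional duty on S-587 from Serar: +25.2%. Applied ad valorem rate: 17% + 25.2% = 42.2%.
Duty = €22,599.06 × 42.2% + 3,201 × €2.35 = €17,059.15.
Line 2 (W-397, Serar, 1,499 units, €314,415.25):
Base rate for W-397 is 18% + €1.22/unit.
Additional duty on W-397 from Serar: +54.3%. Applied ad valorem rate: 18% + 54.3% = 72.3%.
Duty = €314,415.25 × 72.3% + 1,499 × €1.22 = €229,151.01.
Line 3 (W-541, Ulius, 2,630 kg, €442,339.70):
Base rate for W-541 is €5.29/kg.
Duty = 2,630 × €5.29 = €13,912.70.
Total = €17,059.15 + €229,151.01 + €13,912.70 = €260,122.86.

€260,122.86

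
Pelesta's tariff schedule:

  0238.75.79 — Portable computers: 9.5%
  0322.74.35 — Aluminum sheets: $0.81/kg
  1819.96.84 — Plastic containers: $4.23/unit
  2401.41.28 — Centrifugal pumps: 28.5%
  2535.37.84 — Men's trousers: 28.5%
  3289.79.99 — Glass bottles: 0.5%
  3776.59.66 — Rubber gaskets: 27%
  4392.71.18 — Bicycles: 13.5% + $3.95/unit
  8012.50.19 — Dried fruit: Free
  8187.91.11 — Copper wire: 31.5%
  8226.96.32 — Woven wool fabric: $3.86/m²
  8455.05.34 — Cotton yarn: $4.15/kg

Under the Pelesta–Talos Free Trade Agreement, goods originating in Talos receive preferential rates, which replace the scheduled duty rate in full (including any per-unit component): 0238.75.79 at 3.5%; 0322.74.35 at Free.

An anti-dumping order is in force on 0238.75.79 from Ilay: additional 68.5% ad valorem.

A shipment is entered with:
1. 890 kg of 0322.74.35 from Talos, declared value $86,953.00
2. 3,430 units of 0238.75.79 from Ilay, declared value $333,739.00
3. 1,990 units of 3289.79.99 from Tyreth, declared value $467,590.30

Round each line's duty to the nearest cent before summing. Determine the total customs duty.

Line 1 (0322.74.35, Talos, 890 kg, $86,953.00):
Base rate for 0322.74.35 is $0.81/kg.
Origin Talos qualifies under the Pelesta–Talos agreement and 0322.74.35 is covered: preferential rate Free applies instead.
Duty = $86,953.00 × 0% = $0.00.
Line 2 (0238.75.79, Ilay, 3,430 units, $333,739.00):
Base rate for 0238.75.79 is 9.5%.
0238.75.79 has an FTA preferential rate, but origin Ilay is not Talos; base rate stands.
Additional duty on 0238.75.79 from Ilay: +68.5%. Applied ad valorem rate: 9.5% + 68.5% = 78%.
Duty = $333,739.00 × 78% = $260,316.42.
Line 3 (3289.79.99, Tyreth, 1,990 units, $467,590.30):
Base rate for 3289.79.99 is 0.5%.
Duty = $467,590.30 × 0.5% = $2,337.95.
Total = $0.00 + $260,316.42 + $2,337.95 = $262,654.37.

$262,654.37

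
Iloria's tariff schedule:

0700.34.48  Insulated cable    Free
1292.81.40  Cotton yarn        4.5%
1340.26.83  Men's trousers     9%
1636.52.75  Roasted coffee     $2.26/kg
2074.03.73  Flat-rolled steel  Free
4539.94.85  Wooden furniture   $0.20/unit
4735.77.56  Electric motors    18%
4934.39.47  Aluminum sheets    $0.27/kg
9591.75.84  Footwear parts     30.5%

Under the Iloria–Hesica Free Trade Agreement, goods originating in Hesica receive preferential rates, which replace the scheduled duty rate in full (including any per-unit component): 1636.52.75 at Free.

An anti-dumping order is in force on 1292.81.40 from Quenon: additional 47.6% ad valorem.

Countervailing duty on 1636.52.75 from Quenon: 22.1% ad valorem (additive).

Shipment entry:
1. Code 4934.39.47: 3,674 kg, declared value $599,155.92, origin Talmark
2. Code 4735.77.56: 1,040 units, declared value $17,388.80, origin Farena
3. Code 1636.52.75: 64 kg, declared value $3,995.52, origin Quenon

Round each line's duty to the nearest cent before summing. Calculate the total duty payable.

Line 1 (4934.39.47, Talmark, 3,674 kg, $599,155.92):
Base rate for 4934.39.47 is $0.27/kg.
Duty = 3,674 × $0.27 = $991.98.
Line 2 (4735.77.56, Farena, 1,040 units, $17,388.80):
Base rate for 4735.77.56 is 18%.
Duty = $17,388.80 × 18% = $3,129.98.
Line 3 (1636.52.75, Quenon, 64 kg, $3,995.52):
Base rate for 1636.52.75 is $2.26/kg.
1636.52.75 has an FTA preferential rate, but origin Quenon is not Hesica; base rate stands.
Additional duty on 1636.52.75 from Quenon: +22.1% ad valorem. Applied ad valorem rate = 22.1%.
Duty = $3,995.52 × 22.1% + 64 × $2.26 = $1,027.65.
Total = $991.98 + $3,129.98 + $1,027.65 = $5,149.61.

$5,149.61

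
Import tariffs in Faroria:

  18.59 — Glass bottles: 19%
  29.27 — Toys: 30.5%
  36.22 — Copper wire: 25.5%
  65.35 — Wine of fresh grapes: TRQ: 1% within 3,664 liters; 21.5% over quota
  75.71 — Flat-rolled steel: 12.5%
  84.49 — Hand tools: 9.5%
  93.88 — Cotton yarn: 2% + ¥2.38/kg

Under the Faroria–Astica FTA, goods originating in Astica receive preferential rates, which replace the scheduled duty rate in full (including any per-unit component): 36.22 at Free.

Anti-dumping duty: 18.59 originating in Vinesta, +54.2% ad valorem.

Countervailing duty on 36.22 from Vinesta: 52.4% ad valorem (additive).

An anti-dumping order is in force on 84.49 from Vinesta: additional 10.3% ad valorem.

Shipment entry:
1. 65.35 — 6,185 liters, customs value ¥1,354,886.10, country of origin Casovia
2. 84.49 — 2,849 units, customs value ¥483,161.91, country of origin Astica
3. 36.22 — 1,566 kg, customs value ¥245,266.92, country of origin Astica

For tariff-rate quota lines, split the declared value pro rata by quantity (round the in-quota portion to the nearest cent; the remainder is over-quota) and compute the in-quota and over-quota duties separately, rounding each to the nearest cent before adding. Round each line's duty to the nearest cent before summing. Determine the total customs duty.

Line 1 (65.35, Casovia, 6,185 liters, ¥1,354,886.10):
Code 65.35 is under a tariff-rate quota (threshold 3,664 liters). In-quota: 3,664 liters at 1%; over-quota: 2,521 liters at 21.5%.
Pro-rata value split: in-quota = ¥1,354,886.10 × 3,664/6,185 = ¥802,635.84; over-quota = ¥1,354,886.10 − ¥802,635.84 = ¥552,250.26.
In-quota duty = ¥802,635.84 × 1% = ¥8,026.36. Over-quota duty = ¥552,250.26 × 21.5% = ¥118,733.81.
Line duty = ¥8,026.36 + ¥118,733.81 = ¥126,760.17.
Line 2 (84.49, Astica, 2,849 units, ¥483,161.91):
Base rate for 84.49 is 9.5%.
Origin Astica is the FTA partner but 84.49 is not on the preference list; base rate stands.
The additional-duty order on 84.49 targets Vinesta, not Astica; it does not apply.
Duty = ¥483,161.91 × 9.5% = ¥45,900.38.
Line 3 (36.22, Astica, 1,566 kg, ¥245,266.92):
Base rate for 36.22 is 25.5%.
Origin Astica qualifies under the Faroria–Astica agreement and 36.22 is covered: preferential rate Free applies instead.
The additional-duty order on 36.22 targets Vinesta, not Astica; it does not apply.
Duty = ¥245,266.92 × 0% = ¥0.00.
Total = ¥126,760.17 + ¥45,900.38 + ¥0.00 = ¥172,660.55.

¥172,660.55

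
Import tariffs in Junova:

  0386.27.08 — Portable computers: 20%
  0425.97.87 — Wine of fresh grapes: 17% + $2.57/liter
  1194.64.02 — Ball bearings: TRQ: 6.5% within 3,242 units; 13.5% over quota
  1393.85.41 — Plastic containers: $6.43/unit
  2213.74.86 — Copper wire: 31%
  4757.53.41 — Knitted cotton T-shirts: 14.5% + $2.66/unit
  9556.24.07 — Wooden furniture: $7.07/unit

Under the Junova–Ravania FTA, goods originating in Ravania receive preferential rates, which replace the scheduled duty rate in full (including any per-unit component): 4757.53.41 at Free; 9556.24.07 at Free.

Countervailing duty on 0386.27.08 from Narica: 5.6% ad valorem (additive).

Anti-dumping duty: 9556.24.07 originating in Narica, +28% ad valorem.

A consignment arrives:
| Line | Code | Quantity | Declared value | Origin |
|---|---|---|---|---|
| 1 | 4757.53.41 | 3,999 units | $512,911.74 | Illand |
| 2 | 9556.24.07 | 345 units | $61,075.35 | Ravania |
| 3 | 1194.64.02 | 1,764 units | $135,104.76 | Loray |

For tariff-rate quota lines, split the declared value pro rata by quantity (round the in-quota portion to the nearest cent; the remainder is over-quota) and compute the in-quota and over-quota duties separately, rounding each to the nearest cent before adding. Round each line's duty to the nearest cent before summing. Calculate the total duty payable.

Line 1 (4757.53.41, Illand, 3,999 units, $512,911.74):
Base rate for 4757.53.41 is 14.5% + $2.66/unit.
4757.53.41 has an FTA preferential rate, but origin Illand is not Ravania; base rate stands.
Duty = $512,911.74 × 14.5% + 3,999 × $2.66 = $85,009.54.
Line 2 (9556.24.07, Ravania, 345 units, $61,075.35):
Base rate for 9556.24.07 is $7.07/unit.
Origin Ravania qualifies under the Junova–Ravania agreement and 9556.24.07 is covered: preferential rate Free applies instead.
The additional-duty order on 9556.24.07 targets Narica, not Ravania; it does not apply.
Duty = $61,075.35 × 0% = $0.00.
Line 3 (1194.64.02, Loray, 1,764 units, $135,104.76):
Code 1194.64.02 is under a tariff-rate quota (threshold 3,242 units). Quantity 1,764 units is within the quota, so the in-quota rate 6.5% applies to the full value.
Duty = $135,104.76 × 6.5% = $8,781.81.
Total = $85,009.54 + $0.00 + $8,781.81 = $93,791.35.

$93,791.35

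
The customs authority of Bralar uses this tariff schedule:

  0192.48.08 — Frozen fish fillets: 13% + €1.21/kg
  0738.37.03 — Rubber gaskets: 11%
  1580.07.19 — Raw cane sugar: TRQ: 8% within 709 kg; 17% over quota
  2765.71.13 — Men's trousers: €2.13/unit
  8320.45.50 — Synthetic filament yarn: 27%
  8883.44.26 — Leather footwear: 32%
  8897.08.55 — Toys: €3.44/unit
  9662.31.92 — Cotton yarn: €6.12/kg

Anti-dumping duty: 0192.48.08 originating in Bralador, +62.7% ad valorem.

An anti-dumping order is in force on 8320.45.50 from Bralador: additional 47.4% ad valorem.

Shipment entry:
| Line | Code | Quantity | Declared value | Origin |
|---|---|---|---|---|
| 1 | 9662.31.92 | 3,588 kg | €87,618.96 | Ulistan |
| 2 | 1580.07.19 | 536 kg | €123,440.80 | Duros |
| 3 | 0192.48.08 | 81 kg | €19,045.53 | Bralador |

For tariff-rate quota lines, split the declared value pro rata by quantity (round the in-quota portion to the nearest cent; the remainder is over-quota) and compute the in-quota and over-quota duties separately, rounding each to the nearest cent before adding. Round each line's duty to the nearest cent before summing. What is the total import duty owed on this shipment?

€46,349.30

Line 1 (9662.31.92, Ulistan, 3,588 kg, €87,618.96):
Base rate for 9662.31.92 is €6.12/kg.
Duty = 3,588 × €6.12 = €21,958.56.
Line 2 (1580.07.19, Duros, 536 kg, €123,440.80):
Code 1580.07.19 is under a tariff-rate quota (threshold 709 kg). Quantity 536 kg is within the quota, so the in-quota rate 8% applies to the full value.
Duty = €123,440.80 × 8% = €9,875.26.
Line 3 (0192.48.08, Bralador, 81 kg, €19,045.53):
Base rate for 0192.48.08 is 13% + €1.21/kg.
Additional duty on 0192.48.08 from Bralador: +62.7%. Applied ad valorem rate: 13% + 62.7% = 75.7%.
Duty = €19,045.53 × 75.7% + 81 × €1.21 = €14,515.48.
Total = €21,958.56 + €9,875.26 + €14,515.48 = €46,349.30.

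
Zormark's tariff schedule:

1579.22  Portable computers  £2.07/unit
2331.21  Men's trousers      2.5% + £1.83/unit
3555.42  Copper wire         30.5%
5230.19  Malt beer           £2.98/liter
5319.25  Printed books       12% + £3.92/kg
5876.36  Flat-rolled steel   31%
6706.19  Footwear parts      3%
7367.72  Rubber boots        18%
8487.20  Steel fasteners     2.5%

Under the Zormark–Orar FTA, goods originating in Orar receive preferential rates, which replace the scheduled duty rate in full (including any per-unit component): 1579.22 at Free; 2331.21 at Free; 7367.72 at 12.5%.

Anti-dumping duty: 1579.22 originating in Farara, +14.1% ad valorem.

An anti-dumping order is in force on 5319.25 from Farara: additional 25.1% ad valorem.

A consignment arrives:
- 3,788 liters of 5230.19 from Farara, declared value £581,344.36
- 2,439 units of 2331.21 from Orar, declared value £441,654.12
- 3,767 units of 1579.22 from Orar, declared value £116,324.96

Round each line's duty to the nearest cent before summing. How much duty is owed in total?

£11,288.24

Line 1 (5230.19, Farara, 3,788 liters, £581,344.36):
Base rate for 5230.19 is £2.98/liter.
Duty = 3,788 × £2.98 = £11,288.24.
Line 2 (2331.21, Orar, 2,439 units, £441,654.12):
Base rate for 2331.21 is 2.5% + £1.83/unit.
Origin Orar qualifies under the Zormark–Orar agreement and 2331.21 is covered: preferential rate Free applies instead.
Duty = £441,654.12 × 0% = £0.00.
Line 3 (1579.22, Orar, 3,767 units, £116,324.96):
Base rate for 1579.22 is £2.07/unit.
Origin Orar qualifies under the Zormark–Orar agreement and 1579.22 is covered: preferential rate Free applies instead.
The additional-duty order on 1579.22 targets Farara, not Orar; it does not apply.
Duty = £116,324.96 × 0% = £0.00.
Total = £11,288.24 + £0.00 + £0.00 = £11,288.24.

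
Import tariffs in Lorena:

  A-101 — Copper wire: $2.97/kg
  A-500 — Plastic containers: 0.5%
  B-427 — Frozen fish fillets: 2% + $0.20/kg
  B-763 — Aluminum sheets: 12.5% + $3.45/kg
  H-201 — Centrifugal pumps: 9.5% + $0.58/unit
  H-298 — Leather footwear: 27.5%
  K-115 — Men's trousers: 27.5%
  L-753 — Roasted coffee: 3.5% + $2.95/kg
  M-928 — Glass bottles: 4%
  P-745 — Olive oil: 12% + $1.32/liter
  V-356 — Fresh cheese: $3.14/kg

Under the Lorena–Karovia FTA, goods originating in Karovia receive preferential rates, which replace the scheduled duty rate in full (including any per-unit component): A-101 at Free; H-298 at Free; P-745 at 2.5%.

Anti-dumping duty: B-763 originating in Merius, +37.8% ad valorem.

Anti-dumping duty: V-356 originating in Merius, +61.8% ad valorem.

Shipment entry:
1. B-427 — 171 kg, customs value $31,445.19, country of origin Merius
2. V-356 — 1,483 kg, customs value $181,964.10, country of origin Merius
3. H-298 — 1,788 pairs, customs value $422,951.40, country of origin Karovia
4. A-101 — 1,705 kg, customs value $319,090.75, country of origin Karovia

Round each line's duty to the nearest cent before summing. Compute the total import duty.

Line 1 (B-427, Merius, 171 kg, $31,445.19):
Base rate for B-427 is 2% + $0.20/kg.
Duty = $31,445.19 × 2% + 171 × $0.20 = $663.10.
Line 2 (V-356, Merius, 1,483 kg, $181,964.10):
Base rate for V-356 is $3.14/kg.
Additional duty on V-356 from Merius: +61.8% ad valorem. Applied ad valorem rate = 61.8%.
Duty = $181,964.10 × 61.8% + 1,483 × $3.14 = $117,110.43.
Line 3 (H-298, Karovia, 1,788 pairs, $422,951.40):
Base rate for H-298 is 27.5%.
Origin Karovia qualifies under the Lorena–Karovia agreement and H-298 is covered: preferential rate Free applies instead.
Duty = $422,951.40 × 0% = $0.00.
Line 4 (A-101, Karovia, 1,705 kg, $319,090.75):
Base rate for A-101 is $2.97/kg.
Origin Karovia qualifies under the Lorena–Karovia agreement and A-101 is covered: preferential rate Free applies instead.
Duty = $319,090.75 × 0% = $0.00.
Total = $663.10 + $117,110.43 + $0.00 + $0.00 = $117,773.53.

$117,773.53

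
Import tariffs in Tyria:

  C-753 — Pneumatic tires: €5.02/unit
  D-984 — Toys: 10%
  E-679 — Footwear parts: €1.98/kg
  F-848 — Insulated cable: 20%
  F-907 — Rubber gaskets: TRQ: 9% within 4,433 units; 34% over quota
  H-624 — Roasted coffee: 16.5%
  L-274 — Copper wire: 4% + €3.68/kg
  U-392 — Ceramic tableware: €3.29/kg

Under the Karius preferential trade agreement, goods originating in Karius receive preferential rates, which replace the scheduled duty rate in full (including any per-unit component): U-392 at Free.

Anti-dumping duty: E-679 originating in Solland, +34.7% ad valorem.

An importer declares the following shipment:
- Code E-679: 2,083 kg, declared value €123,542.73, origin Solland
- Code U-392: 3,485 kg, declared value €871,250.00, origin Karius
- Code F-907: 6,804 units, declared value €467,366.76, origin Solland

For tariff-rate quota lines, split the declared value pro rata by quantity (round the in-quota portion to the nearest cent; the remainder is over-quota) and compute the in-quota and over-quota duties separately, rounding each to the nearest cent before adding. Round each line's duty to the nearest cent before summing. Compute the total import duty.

Line 1 (E-679, Solland, 2,083 kg, €123,542.73):
Base rate for E-679 is €1.98/kg.
Additional duty on E-679 from Solland: +34.7% ad valorem. Applied ad valorem rate = 34.7%.
Duty = €123,542.73 × 34.7% + 2,083 × €1.98 = €46,993.67.
Line 2 (U-392, Karius, 3,485 kg, €871,250.00):
Base rate for U-392 is €3.29/kg.
Origin Karius qualifies under the Tyria–Karius agreement and U-392 is covered: preferential rate Free applies instead.
Duty = €871,250.00 × 0% = €0.00.
Line 3 (F-907, Solland, 6,804 units, €467,366.76):
Code F-907 is under a tariff-rate quota (threshold 4,433 units). In-quota: 4,433 units at 9%; over-quota: 2,371 units at 34%.
Pro-rata value split: in-quota = €467,366.76 × 4,433/6,804 = €304,502.77; over-quota = €467,366.76 − €304,502.77 = €162,863.99.
In-quota duty = €304,502.77 × 9% = €27,405.25. Over-quota duty = €162,863.99 × 34% = €55,373.76.
Line duty = €27,405.25 + €55,373.76 = €82,779.01.
Total = €46,993.67 + €0.00 + €82,779.01 = €129,772.68.

€129,772.68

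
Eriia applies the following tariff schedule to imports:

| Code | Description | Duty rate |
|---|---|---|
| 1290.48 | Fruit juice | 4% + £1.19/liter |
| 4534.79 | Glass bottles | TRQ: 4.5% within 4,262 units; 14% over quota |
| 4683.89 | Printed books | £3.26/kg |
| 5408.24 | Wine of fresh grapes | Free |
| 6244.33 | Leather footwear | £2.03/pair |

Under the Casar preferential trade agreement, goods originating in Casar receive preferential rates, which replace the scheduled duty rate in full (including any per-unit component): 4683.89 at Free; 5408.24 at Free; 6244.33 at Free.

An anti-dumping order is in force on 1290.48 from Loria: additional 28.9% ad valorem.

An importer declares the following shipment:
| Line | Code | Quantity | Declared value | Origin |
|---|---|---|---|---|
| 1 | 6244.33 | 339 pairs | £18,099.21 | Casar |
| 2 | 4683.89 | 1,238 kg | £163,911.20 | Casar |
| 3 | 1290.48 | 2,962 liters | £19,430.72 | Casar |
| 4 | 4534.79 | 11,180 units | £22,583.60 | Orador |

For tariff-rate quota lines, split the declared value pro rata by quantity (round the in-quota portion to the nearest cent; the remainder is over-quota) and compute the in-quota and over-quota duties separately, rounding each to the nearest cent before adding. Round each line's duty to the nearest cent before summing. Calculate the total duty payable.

£6,645.84

Line 1 (6244.33, Casar, 339 pairs, £18,099.21):
Base rate for 6244.33 is £2.03/pair.
Origin Casar qualifies under the Eriia–Casar agreement and 6244.33 is covered: preferential rate Free applies instead.
Duty = £18,099.21 × 0% = £0.00.
Line 2 (4683.89, Casar, 1,238 kg, £163,911.20):
Base rate for 4683.89 is £3.26/kg.
Origin Casar qualifies under the Eriia–Casar agreement and 4683.89 is covered: preferential rate Free applies instead.
Duty = £163,911.20 × 0% = £0.00.
Line 3 (1290.48, Casar, 2,962 liters, £19,430.72):
Base rate for 1290.48 is 4% + £1.19/liter.
Origin Casar is the FTA partner but 1290.48 is not on the preference list; base rate stands.
The additional-duty order on 1290.48 targets Loria, not Casar; it does not apply.
Duty = £19,430.72 × 4% + 2,962 × £1.19 = £4,302.01.
Line 4 (4534.79, Orador, 11,180 units, £22,583.60):
Code 4534.79 is under a tariff-rate quota (threshold 4,262 units). In-quota: 4,262 units at 4.5%; over-quota: 6,918 units at 14%.
Pro-rata value split: in-quota = £22,583.60 × 4,262/11,180 = £8,609.24; over-quota = £22,583.60 − £8,609.24 = £13,974.36.
In-quota duty = £8,609.24 × 4.5% = £387.42. Over-quota duty = £13,974.36 × 14% = £1,956.41.
Line duty = £387.42 + £1,956.41 = £2,343.83.
Total = £0.00 + £0.00 + £4,302.01 + £2,343.83 = £6,645.84.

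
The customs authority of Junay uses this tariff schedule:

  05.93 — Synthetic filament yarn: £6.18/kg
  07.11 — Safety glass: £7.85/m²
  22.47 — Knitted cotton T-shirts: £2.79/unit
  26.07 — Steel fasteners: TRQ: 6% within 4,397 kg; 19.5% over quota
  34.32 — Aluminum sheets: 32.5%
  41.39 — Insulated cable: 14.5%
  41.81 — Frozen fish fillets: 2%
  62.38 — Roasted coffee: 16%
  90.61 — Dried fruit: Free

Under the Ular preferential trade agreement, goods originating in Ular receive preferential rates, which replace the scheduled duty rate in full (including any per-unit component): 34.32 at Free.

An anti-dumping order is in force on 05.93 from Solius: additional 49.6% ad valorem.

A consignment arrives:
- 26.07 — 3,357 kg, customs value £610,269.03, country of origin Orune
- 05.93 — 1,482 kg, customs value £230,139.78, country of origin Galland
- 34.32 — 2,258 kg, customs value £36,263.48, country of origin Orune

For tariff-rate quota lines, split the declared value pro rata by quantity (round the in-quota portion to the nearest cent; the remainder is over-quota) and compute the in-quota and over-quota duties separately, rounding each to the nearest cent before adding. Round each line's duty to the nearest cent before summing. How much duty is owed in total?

£57,560.53

Line 1 (26.07, Orune, 3,357 kg, £610,269.03):
Code 26.07 is under a tariff-rate quota (threshold 4,397 kg). Quantity 3,357 kg is within the quota, so the in-quota rate 6% applies to the full value.
Duty = £610,269.03 × 6% = £36,616.14.
Line 2 (05.93, Galland, 1,482 kg, £230,139.78):
Base rate for 05.93 is £6.18/kg.
The additional-duty order on 05.93 targets Solius, not Galland; it does not apply.
Duty = 1,482 × £6.18 = £9,158.76.
Line 3 (34.32, Orune, 2,258 kg, £36,263.48):
Base rate for 34.32 is 32.5%.
34.32 has an FTA preferential rate, but origin Orune is not Ular; base rate stands.
Duty = £36,263.48 × 32.5% = £11,785.63.
Total = £36,616.14 + £9,158.76 + £11,785.63 = £57,560.53.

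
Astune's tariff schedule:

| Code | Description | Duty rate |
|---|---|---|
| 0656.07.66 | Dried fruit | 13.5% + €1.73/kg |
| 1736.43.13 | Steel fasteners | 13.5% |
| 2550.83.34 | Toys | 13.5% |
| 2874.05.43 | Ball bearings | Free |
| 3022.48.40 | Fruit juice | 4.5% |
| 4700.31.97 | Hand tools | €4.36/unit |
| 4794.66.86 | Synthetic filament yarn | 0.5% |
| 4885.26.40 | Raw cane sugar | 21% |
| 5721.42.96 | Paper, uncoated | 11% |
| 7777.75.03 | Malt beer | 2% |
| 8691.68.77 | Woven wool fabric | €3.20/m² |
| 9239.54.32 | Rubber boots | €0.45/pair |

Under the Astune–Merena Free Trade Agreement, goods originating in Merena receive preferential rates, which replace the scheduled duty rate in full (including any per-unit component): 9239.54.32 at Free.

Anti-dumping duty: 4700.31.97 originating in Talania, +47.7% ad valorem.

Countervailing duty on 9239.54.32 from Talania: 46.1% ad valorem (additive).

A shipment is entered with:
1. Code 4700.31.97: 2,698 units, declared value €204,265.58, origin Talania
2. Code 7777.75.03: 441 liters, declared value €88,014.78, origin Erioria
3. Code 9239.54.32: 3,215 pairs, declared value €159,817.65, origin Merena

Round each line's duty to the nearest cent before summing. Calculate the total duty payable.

Line 1 (4700.31.97, Talania, 2,698 units, €204,265.58):
Base rate for 4700.31.97 is €4.36/unit.
Additional duty on 4700.31.97 from Talania: +47.7% ad valorem. Applied ad valorem rate = 47.7%.
Duty = €204,265.58 × 47.7% + 2,698 × €4.36 = €109,197.96.
Line 2 (7777.75.03, Erioria, 441 liters, €88,014.78):
Base rate for 7777.75.03 is 2%.
Duty = €88,014.78 × 2% = €1,760.30.
Line 3 (9239.54.32, Merena, 3,215 pairs, €159,817.65):
Base rate for 9239.54.32 is €0.45/pair.
Origin Merena qualifies under the Astune–Merena agreement and 9239.54.32 is covered: preferential rate Free applies instead.
The additional-duty order on 9239.54.32 targets Talania, not Merena; it does not apply.
Duty = €159,817.65 × 0% = €0.00.
Total = €109,197.96 + €1,760.30 + €0.00 = €110,958.26.

€110,958.26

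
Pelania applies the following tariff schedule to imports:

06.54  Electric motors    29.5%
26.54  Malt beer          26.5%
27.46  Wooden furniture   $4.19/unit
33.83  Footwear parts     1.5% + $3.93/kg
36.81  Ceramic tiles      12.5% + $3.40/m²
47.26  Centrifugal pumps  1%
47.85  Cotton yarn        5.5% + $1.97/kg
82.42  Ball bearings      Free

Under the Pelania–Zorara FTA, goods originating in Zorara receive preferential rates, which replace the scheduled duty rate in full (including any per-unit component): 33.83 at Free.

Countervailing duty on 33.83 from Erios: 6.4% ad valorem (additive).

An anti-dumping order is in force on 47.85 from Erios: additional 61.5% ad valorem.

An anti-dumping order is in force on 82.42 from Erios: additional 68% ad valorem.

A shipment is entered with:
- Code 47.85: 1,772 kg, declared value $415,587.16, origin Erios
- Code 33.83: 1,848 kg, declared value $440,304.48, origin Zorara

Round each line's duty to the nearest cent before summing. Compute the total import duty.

$281,934.24

Line 1 (47.85, Erios, 1,772 kg, $415,587.16):
Base rate for 47.85 is 5.5% + $1.97/kg.
Additional duty on 47.85 from Erios: +61.5%. Applied ad valorem rate: 5.5% + 61.5% = 67%.
Duty = $415,587.16 × 67% + 1,772 × $1.97 = $281,934.24.
Line 2 (33.83, Zorara, 1,848 kg, $440,304.48):
Base rate for 33.83 is 1.5% + $3.93/kg.
Origin Zorara qualifies under the Pelania–Zorara agreement and 33.83 is covered: preferential rate Free applies instead.
The additional-duty order on 33.83 targets Erios, not Zorara; it does not apply.
Duty = $440,304.48 × 0% = $0.00.
Total = $281,934.24 + $0.00 = $281,934.24.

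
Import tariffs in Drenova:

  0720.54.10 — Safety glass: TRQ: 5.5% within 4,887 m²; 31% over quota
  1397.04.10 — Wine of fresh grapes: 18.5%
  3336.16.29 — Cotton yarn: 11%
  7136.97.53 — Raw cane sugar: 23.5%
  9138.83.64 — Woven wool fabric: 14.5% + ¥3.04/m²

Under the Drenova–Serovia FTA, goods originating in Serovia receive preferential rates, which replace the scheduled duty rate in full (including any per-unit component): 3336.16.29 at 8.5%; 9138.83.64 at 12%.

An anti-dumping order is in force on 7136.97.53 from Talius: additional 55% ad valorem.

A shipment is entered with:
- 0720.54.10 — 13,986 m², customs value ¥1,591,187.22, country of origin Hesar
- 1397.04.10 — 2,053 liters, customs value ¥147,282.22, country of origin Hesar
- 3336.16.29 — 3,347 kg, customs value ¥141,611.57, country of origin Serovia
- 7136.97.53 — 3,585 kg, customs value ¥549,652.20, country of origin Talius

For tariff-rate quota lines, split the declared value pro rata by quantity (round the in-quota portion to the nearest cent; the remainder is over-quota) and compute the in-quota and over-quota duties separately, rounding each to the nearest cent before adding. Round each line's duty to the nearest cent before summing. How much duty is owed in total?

¥822,250.74

Line 1 (0720.54.10, Hesar, 13,986 m², ¥1,591,187.22):
Code 0720.54.10 is under a tariff-rate quota (threshold 4,887 m²). In-quota: 4,887 m² at 5.5%; over-quota: 9,099 m² at 31%.
Pro-rata value split: in-quota = ¥1,591,187.22 × 4,887/13,986 = ¥555,993.99; over-quota = ¥1,591,187.22 − ¥555,993.99 = ¥1,035,193.23.
In-quota duty = ¥555,993.99 × 5.5% = ¥30,579.67. Over-quota duty = ¥1,035,193.23 × 31% = ¥320,909.90.
Line duty = ¥30,579.67 + ¥320,909.90 = ¥351,489.57.
Line 2 (1397.04.10, Hesar, 2,053 liters, ¥147,282.22):
Base rate for 1397.04.10 is 18.5%.
Duty = ¥147,282.22 × 18.5% = ¥27,247.21.
Line 3 (3336.16.29, Serovia, 3,347 kg, ¥141,611.57):
Base rate for 3336.16.29 is 11%.
Origin Serovia qualifies under the Drenova–Serovia agreement and 3336.16.29 is covered: preferential rate 8.5% applies instead.
Duty = ¥141,611.57 × 8.5% = ¥12,036.98.
Line 4 (7136.97.53, Talius, 3,585 kg, ¥549,652.20):
Base rate for 7136.97.53 is 23.5%.
Additional duty on 7136.97.53 from Talius: +55%. Applied ad valorem rate: 23.5% + 55% = 78.5%.
Duty = ¥549,652.20 × 78.5% = ¥431,476.98.
Total = ¥351,489.57 + ¥27,247.21 + ¥12,036.98 + ¥431,476.98 = ¥822,250.74.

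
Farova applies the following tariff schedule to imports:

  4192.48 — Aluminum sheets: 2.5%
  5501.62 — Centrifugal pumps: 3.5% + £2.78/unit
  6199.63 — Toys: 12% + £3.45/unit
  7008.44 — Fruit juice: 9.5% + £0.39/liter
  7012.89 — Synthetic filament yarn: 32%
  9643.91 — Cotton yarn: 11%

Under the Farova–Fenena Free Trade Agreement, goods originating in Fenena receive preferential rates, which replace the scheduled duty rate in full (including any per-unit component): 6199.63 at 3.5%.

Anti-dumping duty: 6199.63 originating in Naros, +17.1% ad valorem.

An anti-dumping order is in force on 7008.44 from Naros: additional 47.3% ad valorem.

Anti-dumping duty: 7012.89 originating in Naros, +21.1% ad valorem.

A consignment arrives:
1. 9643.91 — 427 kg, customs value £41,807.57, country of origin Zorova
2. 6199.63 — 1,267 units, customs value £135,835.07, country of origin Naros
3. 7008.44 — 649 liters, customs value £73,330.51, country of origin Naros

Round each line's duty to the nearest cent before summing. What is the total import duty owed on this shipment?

Line 1 (9643.91, Zorova, 427 kg, £41,807.57):
Base rate for 9643.91 is 11%.
Duty = £41,807.57 × 11% = £4,598.83.
Line 2 (6199.63, Naros, 1,267 units, £135,835.07):
Base rate for 6199.63 is 12% + £3.45/unit.
6199.63 has an FTA preferential rate, but origin Naros is not Fenena; base rate stands.
Additional duty on 6199.63 from Naros: +17.1%. Applied ad valorem rate: 12% + 17.1% = 29.1%.
Duty = £135,835.07 × 29.1% + 1,267 × £3.45 = £43,899.16.
Line 3 (7008.44, Naros, 649 liters, £73,330.51):
Base rate for 7008.44 is 9.5% + £0.39/liter.
Additional duty on 7008.44 from Naros: +47.3%. Applied ad valorem rate: 9.5% + 47.3% = 56.8%.
Duty = £73,330.51 × 56.8% + 649 × £0.39 = £41,904.84.
Total = £4,598.83 + £43,899.16 + £41,904.84 = £90,402.83.

£90,402.83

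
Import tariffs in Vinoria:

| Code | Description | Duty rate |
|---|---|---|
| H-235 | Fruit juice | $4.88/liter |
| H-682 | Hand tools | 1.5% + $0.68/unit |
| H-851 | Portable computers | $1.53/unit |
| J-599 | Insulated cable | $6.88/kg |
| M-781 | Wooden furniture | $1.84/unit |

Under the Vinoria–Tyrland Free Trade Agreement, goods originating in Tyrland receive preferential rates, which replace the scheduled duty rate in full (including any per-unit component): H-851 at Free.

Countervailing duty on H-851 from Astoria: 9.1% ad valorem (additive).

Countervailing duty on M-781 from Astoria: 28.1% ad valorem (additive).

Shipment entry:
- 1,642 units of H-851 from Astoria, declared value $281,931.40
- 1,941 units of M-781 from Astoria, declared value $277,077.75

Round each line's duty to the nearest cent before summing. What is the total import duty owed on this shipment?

Line 1 (H-851, Astoria, 1,642 units, $281,931.40):
Base rate for H-851 is $1.53/unit.
H-851 has an FTA preferential rate, but origin Astoria is not Tyrland; base rate stands.
Additional duty on H-851 from Astoria: +9.1% ad valorem. Applied ad valorem rate = 9.1%.
Duty = $281,931.40 × 9.1% + 1,642 × $1.53 = $28,168.02.
Line 2 (M-781, Astoria, 1,941 units, $277,077.75):
Base rate for M-781 is $1.84/unit.
Additional duty on M-781 from Astoria: +28.1% ad valorem. Applied ad valorem rate = 28.1%.
Duty = $277,077.75 × 28.1% + 1,941 × $1.84 = $81,430.29.
Total = $28,168.02 + $81,430.29 = $109,598.31.

$109,598.31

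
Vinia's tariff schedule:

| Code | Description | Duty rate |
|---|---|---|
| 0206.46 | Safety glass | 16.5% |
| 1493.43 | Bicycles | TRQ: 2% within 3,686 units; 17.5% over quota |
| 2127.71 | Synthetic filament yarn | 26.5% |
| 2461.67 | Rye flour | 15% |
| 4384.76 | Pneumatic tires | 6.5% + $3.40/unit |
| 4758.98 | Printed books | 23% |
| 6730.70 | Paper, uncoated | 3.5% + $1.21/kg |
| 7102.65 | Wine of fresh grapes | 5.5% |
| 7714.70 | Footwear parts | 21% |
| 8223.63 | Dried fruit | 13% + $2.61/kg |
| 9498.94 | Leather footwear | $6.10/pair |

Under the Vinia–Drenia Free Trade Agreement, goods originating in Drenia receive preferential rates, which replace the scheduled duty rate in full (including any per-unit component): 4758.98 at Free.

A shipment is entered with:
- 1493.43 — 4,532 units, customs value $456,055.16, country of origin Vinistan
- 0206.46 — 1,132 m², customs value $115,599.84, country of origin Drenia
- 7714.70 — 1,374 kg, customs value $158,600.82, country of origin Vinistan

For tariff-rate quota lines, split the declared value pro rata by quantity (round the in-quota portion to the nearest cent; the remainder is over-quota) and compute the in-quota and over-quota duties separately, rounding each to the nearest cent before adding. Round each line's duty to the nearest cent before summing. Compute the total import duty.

Line 1 (1493.43, Vinistan, 4,532 units, $456,055.16):
Code 1493.43 is under a tariff-rate quota (threshold 3,686 units). In-quota: 3,686 units at 2%; over-quota: 846 units at 17.5%.
Pro-rata value split: in-quota = $456,055.16 × 3,686/4,532 = $370,922.18; over-quota = $456,055.16 − $370,922.18 = $85,132.98.
In-quota duty = $370,922.18 × 2% = $7,418.44. Over-quota duty = $85,132.98 × 17.5% = $14,898.27.
Line duty = $7,418.44 + $14,898.27 = $22,316.71.
Line 2 (0206.46, Drenia, 1,132 m², $115,599.84):
Base rate for 0206.46 is 16.5%.
Origin Drenia is the FTA partner but 0206.46 is not on the preference list; base rate stands.
Duty = $115,599.84 × 16.5% = $19,073.97.
Line 3 (7714.70, Vinistan, 1,374 kg, $158,600.82):
Base rate for 7714.70 is 21%.
Duty = $158,600.82 × 21% = $33,306.17.
Total = $22,316.71 + $19,073.97 + $33,306.17 = $74,696.85.

$74,696.85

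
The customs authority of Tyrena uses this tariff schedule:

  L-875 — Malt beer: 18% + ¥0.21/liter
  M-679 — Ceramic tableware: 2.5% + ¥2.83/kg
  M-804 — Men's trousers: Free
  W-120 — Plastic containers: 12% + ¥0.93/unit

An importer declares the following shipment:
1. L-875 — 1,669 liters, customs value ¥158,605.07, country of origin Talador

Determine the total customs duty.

Line 1 (L-875, Talador, 1,669 liters, ¥158,605.07):
Base rate for L-875 is 18% + ¥0.21/liter.
Duty = ¥158,605.07 × 18% + 1,669 × ¥0.21 = ¥28,899.40.

¥28,899.40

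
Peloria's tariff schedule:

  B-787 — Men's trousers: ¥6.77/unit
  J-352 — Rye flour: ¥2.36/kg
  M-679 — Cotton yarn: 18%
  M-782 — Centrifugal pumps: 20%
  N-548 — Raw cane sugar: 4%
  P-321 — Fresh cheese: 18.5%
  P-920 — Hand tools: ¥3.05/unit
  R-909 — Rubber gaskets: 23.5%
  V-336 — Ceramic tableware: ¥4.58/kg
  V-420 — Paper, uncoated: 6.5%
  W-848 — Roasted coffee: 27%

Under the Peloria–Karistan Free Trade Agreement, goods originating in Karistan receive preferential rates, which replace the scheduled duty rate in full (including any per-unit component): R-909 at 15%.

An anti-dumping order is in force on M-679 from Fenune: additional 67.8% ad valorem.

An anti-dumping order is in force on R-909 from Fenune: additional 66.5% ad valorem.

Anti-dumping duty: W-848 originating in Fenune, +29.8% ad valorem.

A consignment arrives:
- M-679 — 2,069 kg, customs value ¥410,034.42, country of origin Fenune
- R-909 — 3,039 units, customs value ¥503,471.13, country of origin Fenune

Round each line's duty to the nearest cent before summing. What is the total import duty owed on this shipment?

Line 1 (M-679, Fenune, 2,069 kg, ¥410,034.42):
Base rate for M-679 is 18%.
Additional duty on M-679 from Fenune: +67.8%. Applied ad valorem rate: 18% + 67.8% = 85.8%.
Duty = ¥410,034.42 × 85.8% = ¥351,809.53.
Line 2 (R-909, Fenune, 3,039 units, ¥503,471.13):
Base rate for R-909 is 23.5%.
R-909 has an FTA preferential rate, but origin Fenune is not Karistan; base rate stands.
Additional duty on R-909 from Fenune: +66.5%. Applied ad valorem rate: 23.5% + 66.5% = 90%.
Duty = ¥503,471.13 × 90% = ¥453,124.02.
Total = ¥351,809.53 + ¥453,124.02 = ¥804,933.55.

¥804,933.55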